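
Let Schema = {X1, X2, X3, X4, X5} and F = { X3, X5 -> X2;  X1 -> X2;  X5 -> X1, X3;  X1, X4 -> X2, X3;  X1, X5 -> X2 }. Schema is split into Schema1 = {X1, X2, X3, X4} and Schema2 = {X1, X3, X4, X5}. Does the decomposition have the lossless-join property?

Yes

Common attributes: Schema1 ∩ Schema2 = {X1, X3, X4}.
Closure of {X1, X3, X4}: X1 → X2 applies, adding X2. So (X1, X3, X4)⁺ = {X1, X2, X3, X4}.
This closure contains every attribute of Schema1, so Schema1 ∩ Schema2 → Schema1. The join is lossless.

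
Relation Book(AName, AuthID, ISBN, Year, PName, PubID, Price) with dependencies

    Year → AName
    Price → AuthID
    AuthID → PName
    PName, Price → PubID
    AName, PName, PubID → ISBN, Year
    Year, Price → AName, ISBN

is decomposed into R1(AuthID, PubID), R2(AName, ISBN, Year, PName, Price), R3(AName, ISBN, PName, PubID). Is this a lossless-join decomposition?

No

Chase test. Columns are AName, AuthID, ISBN, Year, PName, PubID, Price; row i has aⱼ where attribute j ∈ Ri, else bᵢⱼ.
Initial tableau (one row per fragment):
  row 1: b11 a2 b13 b14 b15 a6 b17
  row 2: a1 b22 a3 a4 a5 b26 a7
  row 3: a1 b32 a3 b34 a5 a6 b37
No row becomes fully distinguished — the join is lossy.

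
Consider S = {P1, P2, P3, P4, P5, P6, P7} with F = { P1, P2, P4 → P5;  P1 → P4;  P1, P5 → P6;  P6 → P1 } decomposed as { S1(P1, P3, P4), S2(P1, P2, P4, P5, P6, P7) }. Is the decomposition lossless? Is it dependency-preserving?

Lossless test: (P1, P4)⁺ = {P1, P4}, which is a superkey of neither fragment — lossy.
Dependency preservation: every FD's attributes lie within a single fragment, so each can be enforced locally — preserved.

lossy but dependency-preserving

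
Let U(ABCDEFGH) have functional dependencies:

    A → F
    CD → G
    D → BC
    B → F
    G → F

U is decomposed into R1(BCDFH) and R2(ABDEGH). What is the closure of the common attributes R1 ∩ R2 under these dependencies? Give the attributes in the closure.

BCDFGH

R1 ∩ R2 = {BDH}.
D → BC applies, adding C
B → F applies, adding F
CD → G applies, adding G
Closure: {BCDFGH}.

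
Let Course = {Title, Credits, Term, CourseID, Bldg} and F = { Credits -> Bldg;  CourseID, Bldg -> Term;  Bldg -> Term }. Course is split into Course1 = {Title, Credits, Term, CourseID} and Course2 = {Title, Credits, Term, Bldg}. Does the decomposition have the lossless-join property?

Common attributes: Course1 ∩ Course2 = {Title, Credits, Term}.
Closure of {Title, Credits, Term}: Credits → Bldg applies, adding Bldg. So (Title, Credits, Term)⁺ = {Title, Credits, Term, Bldg}.
This closure contains every attribute of Course2, so Course1 ∩ Course2 → Course2. The join is lossless.

Yes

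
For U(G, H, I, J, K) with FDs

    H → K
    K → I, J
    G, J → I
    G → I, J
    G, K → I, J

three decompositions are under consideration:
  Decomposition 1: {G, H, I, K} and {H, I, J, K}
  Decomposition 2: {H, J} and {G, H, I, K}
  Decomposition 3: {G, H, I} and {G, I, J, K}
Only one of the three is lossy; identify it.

Decomposition 3

Decomposition 1: common = {H, I, K}, closure = {H, I, J, K} → lossless.
Decomposition 2: common = {H}, closure = {H, I, J, K} → lossless.
Decomposition 3: common = {G, I}, closure = {G, I, J} → lossy.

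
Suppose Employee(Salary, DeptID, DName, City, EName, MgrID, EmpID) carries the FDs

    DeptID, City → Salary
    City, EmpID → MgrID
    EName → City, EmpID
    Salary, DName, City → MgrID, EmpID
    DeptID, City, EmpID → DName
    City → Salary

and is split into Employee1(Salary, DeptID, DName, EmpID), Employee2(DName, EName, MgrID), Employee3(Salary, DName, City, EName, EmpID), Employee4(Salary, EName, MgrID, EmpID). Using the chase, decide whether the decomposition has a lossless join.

Chase test. Columns are Salary, DeptID, DName, City, EName, MgrID, EmpID; row i has aⱼ where attribute j ∈ Employeei, else bᵢⱼ.
Initial tableau (one row per fragment):
  row 1: a1 a2 a3 b14 b15 b16 a7
  row 2: b21 b22 a3 b24 a5 a6 b27
  row 3: a1 b32 a3 a4 a5 b36 a7
  row 4: a1 b42 b43 b44 a5 a6 a7
Rows 2 and 3 agree on EName; apply EName→City, EmpID and equate their City, EmpID entries.
Rows 2 and 4 agree on EName; apply EName→City, EmpID and equate their City, EmpID entries.
Rows 2 and 3 agree on City; apply City→Salary and equate their Salary entries.
Rows 2 and 3 agree on City, EmpID; apply City, EmpID→MgrID and equate their MgrID entries.
No row becomes fully distinguished — the join is lossy.

No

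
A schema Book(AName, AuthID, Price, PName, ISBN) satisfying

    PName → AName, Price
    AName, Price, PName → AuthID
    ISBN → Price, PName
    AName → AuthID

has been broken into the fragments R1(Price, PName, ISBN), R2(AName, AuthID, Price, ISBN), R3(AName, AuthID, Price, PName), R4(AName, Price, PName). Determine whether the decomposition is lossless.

Yes

Chase test. Columns are AName, AuthID, Price, PName, ISBN; row i has aⱼ where attribute j ∈ Ri, else bᵢⱼ.
Initial tableau (one row per fragment):
  row 1: b11 b12 a3 a4 a5
  row 2: a1 a2 a3 b24 a5
  row 3: a1 a2 a3 a4 b35
  row 4: a1 b42 a3 a4 b45
Rows 1 and 3 agree on PName; apply PName→AName, Price and equate their AName, Price entries.
Rows 1 and 3 agree on AName, Price, PName; apply AName, Price, PName→AuthID and equate their AuthID entries.
Rows 1 and 4 agree on AName, Price, PName; apply AName, Price, PName→AuthID and equate their AuthID entries.
Rows 1 and 2 agree on ISBN; apply ISBN→Price, PName and equate their Price, PName entries.
Row 1 is now all distinguished symbols — the join is lossless.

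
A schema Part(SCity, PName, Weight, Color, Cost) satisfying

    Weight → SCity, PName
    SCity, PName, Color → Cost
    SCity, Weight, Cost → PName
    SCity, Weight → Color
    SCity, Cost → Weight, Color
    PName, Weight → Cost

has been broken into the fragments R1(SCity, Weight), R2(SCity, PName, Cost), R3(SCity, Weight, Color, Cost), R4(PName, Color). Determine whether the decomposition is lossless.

Yes

Chase test. Columns are SCity, PName, Weight, Color, Cost; row i has aⱼ where attribute j ∈ Ri, else bᵢⱼ.
Initial tableau (one row per fragment):
  row 1: a1 b12 a3 b14 b15
  row 2: a1 a2 b23 b24 a5
  row 3: a1 b32 a3 a4 a5
  row 4: b41 a2 b43 a4 b45
Rows 1 and 3 agree on Weight; apply Weight→SCity, PName and equate their SCity, PName entries.
Rows 1 and 3 agree on SCity, Weight; apply SCity, Weight→Color and equate their Color entries.
Rows 2 and 3 agree on SCity, Cost; apply SCity, Cost→Weight, Color and equate their Weight, Color entries.
Rows 1 and 3 agree on PName, Weight; apply PName, Weight→Cost and equate their Cost entries.
Rows 1 and 2 agree on Weight; apply Weight→SCity, PName and equate their SCity, PName entries.
Row 1 is now all distinguished symbols — the join is lossless.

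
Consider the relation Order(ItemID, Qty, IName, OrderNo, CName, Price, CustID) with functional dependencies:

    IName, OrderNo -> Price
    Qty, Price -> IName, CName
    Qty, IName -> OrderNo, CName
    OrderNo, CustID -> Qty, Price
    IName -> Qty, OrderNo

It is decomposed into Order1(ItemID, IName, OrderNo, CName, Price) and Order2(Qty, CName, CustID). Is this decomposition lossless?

Common attributes: Order1 ∩ Order2 = {CName}.
No dependency enlarges {CName}, so (CName)⁺ = {CName}.
The closure contains neither all of Order1 = {ItemID, IName, OrderNo, CName, Price} nor all of Order2 = {Qty, CName, CustID}, so the common attributes are not a superkey of either fragment. The join is lossy.

No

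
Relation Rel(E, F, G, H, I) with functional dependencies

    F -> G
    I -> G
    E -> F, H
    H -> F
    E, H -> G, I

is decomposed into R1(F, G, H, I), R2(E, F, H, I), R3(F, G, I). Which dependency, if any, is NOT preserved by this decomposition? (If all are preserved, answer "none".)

none

F → G lies within R1.
I → G lies within R1.
E → F, H lies within R2.
H → F lies within R1.
E, H → G, I: restricted closure across fragments reaches G, I.
Every dependency is enforceable on the fragments, so the decomposition is dependency-preserving.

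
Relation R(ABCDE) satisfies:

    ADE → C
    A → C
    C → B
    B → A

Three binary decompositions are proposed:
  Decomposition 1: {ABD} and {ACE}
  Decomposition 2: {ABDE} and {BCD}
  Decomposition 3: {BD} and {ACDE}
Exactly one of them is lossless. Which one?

Decomposition 1: common = {A}, closure = {ABC} → lossy.
Decomposition 2: common = {BD}, closure = {ABCD} → lossless.
Decomposition 3: common = {D}, closure = {D} → lossy.

Decomposition 2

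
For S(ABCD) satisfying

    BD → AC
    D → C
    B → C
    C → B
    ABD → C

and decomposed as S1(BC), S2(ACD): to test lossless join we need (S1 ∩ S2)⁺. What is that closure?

S1 ∩ S2 = {C}.
C → B applies, adding B
Closure: {BC}.

BC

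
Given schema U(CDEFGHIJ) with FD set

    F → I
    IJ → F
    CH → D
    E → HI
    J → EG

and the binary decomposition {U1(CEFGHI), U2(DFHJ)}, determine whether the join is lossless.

Common attributes: U1 ∩ U2 = {FH}.
Closure of {FH}: F → I applies, adding I. So (FH)⁺ = {FHI}.
The closure contains neither all of U1 = {CEFGHI} nor all of U2 = {DFHJ}, so the common attributes are not a superkey of either fragment. The join is lossy.

No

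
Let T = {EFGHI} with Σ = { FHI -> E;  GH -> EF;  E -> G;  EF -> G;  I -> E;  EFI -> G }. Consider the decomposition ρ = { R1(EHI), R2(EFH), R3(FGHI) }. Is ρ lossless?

Yes

Chase test. Columns are EFGHI; row i has aⱼ where attribute j ∈ Ri, else bᵢⱼ.
Initial tableau (one row per fragment):
  row 1: a1 b12 b13 a4 a5
  row 2: a1 a2 b23 a4 b25
  row 3: b31 a2 a3 a4 a5
Rows 1 and 2 agree on E; apply E→G and equate their G entries.
Rows 1 and 3 agree on I; apply I→E and equate their E entries.
Rows 1 and 2 agree on GH; apply GH→EF and equate their EF entries.
Rows 1 and 3 agree on E; apply E→G and equate their G entries.
Row 1 is now all distinguished symbols — the join is lossless.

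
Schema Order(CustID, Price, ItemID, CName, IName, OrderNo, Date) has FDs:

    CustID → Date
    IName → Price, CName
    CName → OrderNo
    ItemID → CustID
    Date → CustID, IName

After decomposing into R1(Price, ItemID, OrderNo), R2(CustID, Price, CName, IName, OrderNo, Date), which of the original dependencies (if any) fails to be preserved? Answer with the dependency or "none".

ItemID → CustID

Check ItemID → CustID: no single fragment contains all of {CustID, ItemID}, and the restricted closure of {ItemID} across the fragments never reaches {CustID}.
CustID → Date is preserved.
IName → Price, CName is preserved.
CName → OrderNo is preserved.
Date → CustID, IName is preserved.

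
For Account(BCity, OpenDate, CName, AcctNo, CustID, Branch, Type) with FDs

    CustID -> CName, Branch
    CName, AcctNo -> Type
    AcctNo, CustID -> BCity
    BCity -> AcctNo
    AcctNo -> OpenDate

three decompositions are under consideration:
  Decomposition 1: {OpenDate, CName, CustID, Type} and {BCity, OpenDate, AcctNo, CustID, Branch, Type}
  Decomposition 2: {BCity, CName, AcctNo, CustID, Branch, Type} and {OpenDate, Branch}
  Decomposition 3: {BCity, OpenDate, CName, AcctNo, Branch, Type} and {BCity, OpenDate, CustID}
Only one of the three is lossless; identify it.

Decomposition 1

Decomposition 1: common = {OpenDate, CustID, Type}, closure = {OpenDate, CName, CustID, Branch, Type} → lossless.
Decomposition 2: common = {Branch}, closure = {Branch} → lossy.
Decomposition 3: common = {BCity, OpenDate}, closure = {BCity, OpenDate, AcctNo} → lossy.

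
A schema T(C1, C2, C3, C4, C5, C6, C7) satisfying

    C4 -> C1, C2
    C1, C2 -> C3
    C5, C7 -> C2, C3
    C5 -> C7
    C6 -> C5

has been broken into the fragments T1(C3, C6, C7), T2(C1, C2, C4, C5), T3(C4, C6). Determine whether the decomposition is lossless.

Chase test. Columns are C1, C2, C3, C4, C5, C6, C7; row i has aⱼ where attribute j ∈ Ti, else bᵢⱼ.
Initial tableau (one row per fragment):
  row 1: b11 b12 a3 b14 b15 a6 a7
  row 2: a1 a2 b23 a4 a5 b26 b27
  row 3: b31 b32 b33 a4 b35 a6 b37
Rows 2 and 3 agree on C4; apply C4→C1, C2 and equate their C1, C2 entries.
Rows 2 and 3 agree on C1, C2; apply C1, C2→C3 and equate their C3 entries.
Rows 1 and 3 agree on C6; apply C6→C5 and equate their C5 entries.
Rows 1 and 3 agree on C5; apply C5→C7 and equate their C7 entries.
Rows 1 and 3 agree on C5, C7; apply C5, C7→C2, C3 and equate their C2, C3 entries.
No row becomes fully distinguished — the join is lossy.

No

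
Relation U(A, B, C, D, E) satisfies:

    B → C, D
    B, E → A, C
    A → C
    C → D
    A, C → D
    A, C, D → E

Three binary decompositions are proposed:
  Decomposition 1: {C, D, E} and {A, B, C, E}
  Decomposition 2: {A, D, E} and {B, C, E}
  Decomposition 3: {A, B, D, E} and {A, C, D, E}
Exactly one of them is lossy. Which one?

Decomposition 1: common = {C, E}, closure = {C, D, E} → lossless.
Decomposition 2: common = {E}, closure = {E} → lossy.
Decomposition 3: common = {A, D, E}, closure = {A, C, D, E} → lossless.

Decomposition 2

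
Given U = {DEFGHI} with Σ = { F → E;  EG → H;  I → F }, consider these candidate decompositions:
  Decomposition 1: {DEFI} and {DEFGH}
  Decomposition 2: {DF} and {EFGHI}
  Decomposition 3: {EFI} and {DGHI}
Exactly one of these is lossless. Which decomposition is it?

Decomposition 3

Decomposition 1: common = {DEF}, closure = {DEF} → lossy.
Decomposition 2: common = {F}, closure = {EF} → lossy.
Decomposition 3: common = {I}, closure = {EFI} → lossless.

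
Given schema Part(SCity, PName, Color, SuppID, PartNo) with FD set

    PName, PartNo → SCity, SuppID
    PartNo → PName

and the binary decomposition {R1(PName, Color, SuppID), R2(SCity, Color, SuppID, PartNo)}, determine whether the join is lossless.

Common attributes: R1 ∩ R2 = {Color, SuppID}.
No dependency enlarges {Color, SuppID}, so (Color, SuppID)⁺ = {Color, SuppID}.
The closure contains neither all of R1 = {PName, Color, SuppID} nor all of R2 = {SCity, Color, SuppID, PartNo}, so the common attributes are not a superkey of either fragment. The join is lossy.

No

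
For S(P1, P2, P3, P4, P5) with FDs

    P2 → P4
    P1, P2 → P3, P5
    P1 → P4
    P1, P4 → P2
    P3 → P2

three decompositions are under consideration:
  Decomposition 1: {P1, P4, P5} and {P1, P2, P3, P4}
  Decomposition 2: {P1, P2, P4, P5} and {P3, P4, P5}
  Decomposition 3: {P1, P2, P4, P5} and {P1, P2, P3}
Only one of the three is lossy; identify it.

Decomposition 2

Decomposition 1: common = {P1, P4}, closure = {P1, P2, P3, P4, P5} → lossless.
Decomposition 2: common = {P4, P5}, closure = {P4, P5} → lossy.
Decomposition 3: common = {P1, P2}, closure = {P1, P2, P3, P4, P5} → lossless.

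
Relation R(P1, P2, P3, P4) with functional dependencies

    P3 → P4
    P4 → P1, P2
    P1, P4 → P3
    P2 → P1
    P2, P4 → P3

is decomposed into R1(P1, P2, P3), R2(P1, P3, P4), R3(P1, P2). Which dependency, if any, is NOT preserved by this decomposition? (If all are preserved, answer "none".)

none

P3 → P4 lies within R2.
P4 → P1, P2: restricted closure across fragments reaches P1, P2.
P1, P4 → P3 lies within R2.
P2 → P1 lies within R1.
P2, P4 → P3: restricted closure across fragments reaches P3.
Every dependency is enforceable on the fragments, so the decomposition is dependency-preserving.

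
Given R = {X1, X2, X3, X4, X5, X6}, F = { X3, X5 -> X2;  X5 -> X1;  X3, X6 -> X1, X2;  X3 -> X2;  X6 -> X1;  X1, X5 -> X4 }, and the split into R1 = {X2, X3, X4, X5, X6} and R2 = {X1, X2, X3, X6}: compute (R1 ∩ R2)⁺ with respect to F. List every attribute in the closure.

X1, X2, X3, X6

R1 ∩ R2 = {X2, X3, X6}.
X3, X6 → X1, X2 applies, adding X1
Closure: {X1, X2, X3, X6}.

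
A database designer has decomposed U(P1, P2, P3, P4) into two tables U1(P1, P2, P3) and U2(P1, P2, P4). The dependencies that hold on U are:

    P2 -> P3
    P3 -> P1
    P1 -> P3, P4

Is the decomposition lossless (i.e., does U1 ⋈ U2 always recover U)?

Yes

Common attributes: U1 ∩ U2 = {P1, P2}.
Closure of {P1, P2}: P2 → P3 applies, adding P3; P1 → P3, P4 applies, adding P4. So (P1, P2)⁺ = {P1, P2, P3, P4}.
This closure contains every attribute of U1, so U1 ∩ U2 → U1. The join is lossless.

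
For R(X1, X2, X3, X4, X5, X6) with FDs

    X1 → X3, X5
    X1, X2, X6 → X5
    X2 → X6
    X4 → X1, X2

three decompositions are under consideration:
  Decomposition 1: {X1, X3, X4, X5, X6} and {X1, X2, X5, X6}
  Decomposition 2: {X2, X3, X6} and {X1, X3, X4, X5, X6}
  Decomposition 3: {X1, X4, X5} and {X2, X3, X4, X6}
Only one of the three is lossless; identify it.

Decomposition 1: common = {X1, X5, X6}, closure = {X1, X3, X5, X6} → lossy.
Decomposition 2: common = {X3, X6}, closure = {X3, X6} → lossy.
Decomposition 3: common = {X4}, closure = {X1, X2, X3, X4, X5, X6} → lossless.

Decomposition 3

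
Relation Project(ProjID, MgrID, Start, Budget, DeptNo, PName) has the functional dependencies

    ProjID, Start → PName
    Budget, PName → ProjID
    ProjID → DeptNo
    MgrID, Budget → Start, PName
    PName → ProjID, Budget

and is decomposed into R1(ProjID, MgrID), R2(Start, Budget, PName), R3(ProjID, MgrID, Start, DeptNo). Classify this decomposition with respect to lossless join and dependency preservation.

Lossless test (chase): Rows 1 and 3 agree on ProjID; apply ProjID→DeptNo and equate their DeptNo entries. No row becomes fully distinguished — the join is lossy.
Dependency preservation: the restricted closure of {ProjID, Start} across the fragments never reaches {PName}, so ProjID, Start → PName cannot be enforced without a join — not preserved.

lossy and not dependency-preserving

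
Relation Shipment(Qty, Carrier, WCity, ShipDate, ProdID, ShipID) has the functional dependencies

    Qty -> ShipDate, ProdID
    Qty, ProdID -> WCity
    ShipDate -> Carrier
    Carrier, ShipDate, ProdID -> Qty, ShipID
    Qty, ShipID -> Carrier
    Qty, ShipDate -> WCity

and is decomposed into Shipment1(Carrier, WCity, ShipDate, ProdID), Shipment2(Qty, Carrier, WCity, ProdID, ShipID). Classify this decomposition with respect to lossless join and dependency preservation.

Lossless test: (Carrier, WCity, ProdID)⁺ = {Carrier, WCity, ProdID}, which is a superkey of neither fragment — lossy.
Dependency preservation: the restricted closure of {Qty} across the fragments never reaches {ShipDate, ProdID}, so Qty → ShipDate, ProdID cannot be enforced without a join — not preserved.

lossy and not dependency-preserving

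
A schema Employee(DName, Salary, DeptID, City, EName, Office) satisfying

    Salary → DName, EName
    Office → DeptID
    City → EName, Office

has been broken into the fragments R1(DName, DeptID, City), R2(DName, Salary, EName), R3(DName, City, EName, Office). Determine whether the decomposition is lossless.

Chase test. Columns are DName, Salary, DeptID, City, EName, Office; row i has aⱼ where attribute j ∈ Ri, else bᵢⱼ.
Initial tableau (one row per fragment):
  row 1: a1 b12 a3 a4 b15 b16
  row 2: a1 a2 b23 b24 a5 b26
  row 3: a1 b32 b33 a4 a5 a6
Rows 1 and 3 agree on City; apply City→EName, Office and equate their EName, Office entries.
Rows 1 and 3 agree on Office; apply Office→DeptID and equate their DeptID entries.
No row becomes fully distinguished — the join is lossy.

No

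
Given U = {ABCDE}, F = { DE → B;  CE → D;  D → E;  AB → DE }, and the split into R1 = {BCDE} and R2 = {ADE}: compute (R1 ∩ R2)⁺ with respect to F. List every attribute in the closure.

R1 ∩ R2 = {DE}.
DE → B applies, adding B
Closure: {BDE}.

BDE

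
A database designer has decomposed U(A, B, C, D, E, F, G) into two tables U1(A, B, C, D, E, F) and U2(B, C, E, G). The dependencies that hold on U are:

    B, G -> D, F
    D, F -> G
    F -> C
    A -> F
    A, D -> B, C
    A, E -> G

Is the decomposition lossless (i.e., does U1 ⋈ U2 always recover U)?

Common attributes: U1 ∩ U2 = {B, C, E}.
No dependency enlarges {B, C, E}, so (B, C, E)⁺ = {B, C, E}.
The closure contains neither all of U1 = {A, B, C, D, E, F} nor all of U2 = {B, C, E, G}, so the common attributes are not a superkey of either fragment. The join is lossy.

No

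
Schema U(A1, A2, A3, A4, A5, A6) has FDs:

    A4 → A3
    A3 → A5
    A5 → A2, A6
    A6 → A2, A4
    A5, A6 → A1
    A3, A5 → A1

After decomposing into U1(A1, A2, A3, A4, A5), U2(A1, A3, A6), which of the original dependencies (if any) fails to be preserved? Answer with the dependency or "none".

A4 → A3 lies within U1.
A3 → A5 lies within U1.
A5 → A2, A6: restricted closure across fragments reaches A2, A6.
A6 → A2, A4: restricted closure across fragments reaches A2, A4.
A5, A6 → A1: restricted closure across fragments reaches A1.
A3, A5 → A1 lies within U1.
Every dependency is enforceable on the fragments, so the decomposition is dependency-preserving.

none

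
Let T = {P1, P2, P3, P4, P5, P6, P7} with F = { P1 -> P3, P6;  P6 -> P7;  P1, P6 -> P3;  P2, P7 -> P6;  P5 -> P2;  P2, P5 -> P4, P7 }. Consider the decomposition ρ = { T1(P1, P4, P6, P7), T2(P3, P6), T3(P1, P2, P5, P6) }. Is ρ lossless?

Chase test. Columns are P1, P2, P3, P4, P5, P6, P7; row i has aⱼ where attribute j ∈ Ti, else bᵢⱼ.
Initial tableau (one row per fragment):
  row 1: a1 b12 b13 a4 b15 a6 a7
  row 2: b21 b22 a3 b24 b25 a6 b27
  row 3: a1 a2 b33 b34 a5 a6 b37
Rows 1 and 3 agree on P1; apply P1→P3, P6 and equate their P3, P6 entries.
Rows 1 and 2 agree on P6; apply P6→P7 and equate their P7 entries.
Rows 1 and 3 agree on P6; apply P6→P7 and equate their P7 entries.
No row becomes fully distinguished — the join is lossy.

No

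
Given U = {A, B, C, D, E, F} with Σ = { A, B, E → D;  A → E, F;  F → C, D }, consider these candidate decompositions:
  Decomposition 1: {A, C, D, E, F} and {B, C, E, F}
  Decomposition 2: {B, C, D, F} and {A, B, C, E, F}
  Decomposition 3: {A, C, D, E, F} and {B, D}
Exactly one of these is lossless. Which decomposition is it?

Decomposition 2

Decomposition 1: common = {C, E, F}, closure = {C, D, E, F} → lossy.
Decomposition 2: common = {B, C, F}, closure = {B, C, D, F} → lossless.
Decomposition 3: common = {D}, closure = {D} → lossy.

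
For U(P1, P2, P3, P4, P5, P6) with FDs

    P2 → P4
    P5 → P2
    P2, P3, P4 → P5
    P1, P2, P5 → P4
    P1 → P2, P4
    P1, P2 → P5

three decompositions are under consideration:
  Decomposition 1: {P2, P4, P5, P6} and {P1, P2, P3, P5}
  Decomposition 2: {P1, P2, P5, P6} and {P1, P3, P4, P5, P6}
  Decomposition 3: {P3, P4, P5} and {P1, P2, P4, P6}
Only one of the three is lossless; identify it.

Decomposition 2

Decomposition 1: common = {P2, P5}, closure = {P2, P4, P5} → lossy.
Decomposition 2: common = {P1, P5, P6}, closure = {P1, P2, P4, P5, P6} → lossless.
Decomposition 3: common = {P4}, closure = {P4} → lossy.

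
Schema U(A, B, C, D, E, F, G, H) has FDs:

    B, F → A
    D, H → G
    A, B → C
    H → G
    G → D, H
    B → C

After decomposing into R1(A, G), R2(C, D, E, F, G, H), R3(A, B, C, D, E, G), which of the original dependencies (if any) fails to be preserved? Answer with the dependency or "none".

Check B, F → A: no single fragment contains all of {A, B, F}, and the restricted closure of {B, F} across the fragments never reaches {A}.
D, H → G is preserved.
A, B → C is preserved.
H → G is preserved.
G → D, H is preserved.
B → C is preserved.

B, F → A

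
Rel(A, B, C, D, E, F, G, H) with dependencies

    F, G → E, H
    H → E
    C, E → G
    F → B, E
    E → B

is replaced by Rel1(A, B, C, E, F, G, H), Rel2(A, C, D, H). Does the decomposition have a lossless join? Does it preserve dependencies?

lossy but dependency-preserving

Lossless test: (A, C, H)⁺ = {A, B, C, E, G, H}, which is a superkey of neither fragment — lossy.
Dependency preservation: every FD's attributes lie within a single fragment, so each can be enforced locally — preserved.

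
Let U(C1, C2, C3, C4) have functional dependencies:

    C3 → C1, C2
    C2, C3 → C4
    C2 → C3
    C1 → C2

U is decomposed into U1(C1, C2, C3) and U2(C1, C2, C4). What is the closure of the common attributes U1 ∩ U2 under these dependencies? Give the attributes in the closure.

C1, C2, C3, C4

U1 ∩ U2 = {C1, C2}.
C2 → C3 applies, adding C3
C2, C3 → C4 applies, adding C4
Closure: {C1, C2, C3, C4}.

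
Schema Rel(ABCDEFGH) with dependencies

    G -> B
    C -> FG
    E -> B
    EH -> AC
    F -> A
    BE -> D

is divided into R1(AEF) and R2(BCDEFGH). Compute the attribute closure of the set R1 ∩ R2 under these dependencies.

R1 ∩ R2 = {EF}.
E → B applies, adding B
F → A applies, adding A
BE → D applies, adding D
Closure: {ABDEF}.

ABDEF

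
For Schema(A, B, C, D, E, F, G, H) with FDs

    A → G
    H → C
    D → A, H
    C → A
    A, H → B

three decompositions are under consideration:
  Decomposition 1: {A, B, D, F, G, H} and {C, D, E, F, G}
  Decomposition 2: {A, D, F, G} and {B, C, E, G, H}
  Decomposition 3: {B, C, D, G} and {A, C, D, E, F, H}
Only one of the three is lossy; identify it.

Decomposition 2

Decomposition 1: common = {D, F, G}, closure = {A, B, C, D, F, G, H} → lossless.
Decomposition 2: common = {G}, closure = {G} → lossy.
Decomposition 3: common = {C, D}, closure = {A, B, C, D, G, H} → lossless.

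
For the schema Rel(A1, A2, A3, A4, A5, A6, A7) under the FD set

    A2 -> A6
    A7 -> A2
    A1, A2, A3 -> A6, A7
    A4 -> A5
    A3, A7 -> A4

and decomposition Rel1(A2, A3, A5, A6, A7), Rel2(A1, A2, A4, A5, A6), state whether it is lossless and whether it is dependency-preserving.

lossy and not dependency-preserving

Lossless test: (A2, A5, A6)⁺ = {A2, A5, A6}, which is a superkey of neither fragment — lossy.
Dependency preservation: the restricted closure of {A1, A2, A3} across the fragments never reaches {A6, A7}, so A1, A2, A3 → A6, A7 cannot be enforced without a join — not preserved.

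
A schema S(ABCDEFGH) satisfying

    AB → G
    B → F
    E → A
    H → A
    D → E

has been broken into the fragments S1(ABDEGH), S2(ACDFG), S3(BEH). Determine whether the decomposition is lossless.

Chase test. Columns are ABCDEFGH; row i has aⱼ where attribute j ∈ Si, else bᵢⱼ.
Initial tableau (one row per fragment):
  row 1: a1 a2 b13 a4 a5 b16 a7 a8
  row 2: a1 b22 a3 a4 b25 a6 a7 b28
  row 3: b31 a2 b33 b34 a5 b36 b37 a8
Rows 1 and 3 agree on B; apply B→F and equate their F entries.
Rows 1 and 3 agree on E; apply E→A and equate their A entries.
Rows 1 and 2 agree on D; apply D→E and equate their E entries.
Rows 1 and 3 agree on AB; apply AB→G and equate their G entries.
No row becomes fully distinguished — the join is lossy.

No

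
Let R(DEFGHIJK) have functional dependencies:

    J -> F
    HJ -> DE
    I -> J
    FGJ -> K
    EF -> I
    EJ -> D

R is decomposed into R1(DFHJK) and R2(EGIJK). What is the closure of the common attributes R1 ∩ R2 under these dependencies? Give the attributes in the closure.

FJK

R1 ∩ R2 = {JK}.
J → F applies, adding F
Closure: {FJK}.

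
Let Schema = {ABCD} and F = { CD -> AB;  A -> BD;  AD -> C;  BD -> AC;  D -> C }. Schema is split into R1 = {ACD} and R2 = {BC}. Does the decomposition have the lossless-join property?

Common attributes: R1 ∩ R2 = {C}.
No dependency enlarges {C}, so (C)⁺ = {C}.
The closure contains neither all of R1 = {ACD} nor all of R2 = {BC}, so the common attributes are not a superkey of either fragment. The join is lossy.

No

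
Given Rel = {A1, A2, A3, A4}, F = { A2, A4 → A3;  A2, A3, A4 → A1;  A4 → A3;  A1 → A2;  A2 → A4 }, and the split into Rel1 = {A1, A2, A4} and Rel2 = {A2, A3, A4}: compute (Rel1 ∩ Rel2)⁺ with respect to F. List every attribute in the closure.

A1, A2, A3, A4

Rel1 ∩ Rel2 = {A2, A4}.
A2, A4 → A3 applies, adding A3
A2, A3, A4 → A1 applies, adding A1
Closure: {A1, A2, A3, A4}.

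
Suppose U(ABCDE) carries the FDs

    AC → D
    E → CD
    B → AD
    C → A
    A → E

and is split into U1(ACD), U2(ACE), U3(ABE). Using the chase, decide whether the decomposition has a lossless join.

Chase test. Columns are ABCDE; row i has aⱼ where attribute j ∈ Ui, else bᵢⱼ.
Initial tableau (one row per fragment):
  row 1: a1 b12 a3 a4 b15
  row 2: a1 b22 a3 b24 a5
  row 3: a1 a2 b33 b34 a5
Rows 1 and 2 agree on AC; apply AC→D and equate their D entries.
Rows 2 and 3 agree on E; apply E→CD and equate their CD entries.
Rows 1 and 2 agree on A; apply A→E and equate their E entries.
Row 3 is now all distinguished symbols — the join is lossless.

Yes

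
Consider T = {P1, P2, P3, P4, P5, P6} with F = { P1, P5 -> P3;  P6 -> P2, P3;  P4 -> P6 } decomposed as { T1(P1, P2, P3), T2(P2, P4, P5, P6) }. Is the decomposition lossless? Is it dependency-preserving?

lossy and not dependency-preserving

Lossless test: (P2)⁺ = {P2}, which is a superkey of neither fragment — lossy.
Dependency preservation: the restricted closure of {P1, P5} across the fragments never reaches {P3}, so P1, P5 → P3 cannot be enforced without a join — not preserved.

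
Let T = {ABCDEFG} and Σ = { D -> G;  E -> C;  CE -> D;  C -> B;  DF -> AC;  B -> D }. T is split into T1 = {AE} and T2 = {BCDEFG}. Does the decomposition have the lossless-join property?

No

Common attributes: T1 ∩ T2 = {E}.
Closure of {E}: E → C applies, adding C; CE → D applies, adding D; C → B applies, adding B; D → G applies, adding G. So (E)⁺ = {BCDEG}.
The closure contains neither all of T1 = {AE} nor all of T2 = {BCDEFG}, so the common attributes are not a superkey of either fragment. The join is lossy.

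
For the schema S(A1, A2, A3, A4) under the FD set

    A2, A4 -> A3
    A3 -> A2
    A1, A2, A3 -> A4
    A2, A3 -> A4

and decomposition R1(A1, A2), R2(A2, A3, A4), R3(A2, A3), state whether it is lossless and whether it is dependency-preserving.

Lossless test (chase): Rows 2 and 3 agree on A2, A3; apply A2, A3→A4 and equate their A4 entries. No row becomes fully distinguished — the join is lossy.
Dependency preservation: A1, A2, A3 → A4 is not contained in any single fragment, but the restricted closure of its left-hand side across the fragments still reaches the right-hand side; the remaining FDs each lie inside some fragment. All dependencies are preserved.

lossy but dependency-preserving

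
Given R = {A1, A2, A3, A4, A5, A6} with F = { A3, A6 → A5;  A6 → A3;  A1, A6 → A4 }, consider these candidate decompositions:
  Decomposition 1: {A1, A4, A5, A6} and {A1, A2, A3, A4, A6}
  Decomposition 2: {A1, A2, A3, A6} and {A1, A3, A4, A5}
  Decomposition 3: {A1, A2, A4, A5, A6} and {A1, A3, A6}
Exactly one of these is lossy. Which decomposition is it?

Decomposition 2

Decomposition 1: common = {A1, A4, A6}, closure = {A1, A3, A4, A5, A6} → lossless.
Decomposition 2: common = {A1, A3}, closure = {A1, A3} → lossy.
Decomposition 3: common = {A1, A6}, closure = {A1, A3, A4, A5, A6} → lossless.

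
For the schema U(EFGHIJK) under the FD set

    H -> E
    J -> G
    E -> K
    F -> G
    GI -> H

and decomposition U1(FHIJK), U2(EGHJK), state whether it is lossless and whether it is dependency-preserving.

lossless but not dependency-preserving

Lossless test: (HJK)⁺ = {EGHJK}, which contains all of one fragment — lossless.
Dependency preservation: the restricted closure of {F} across the fragments never reaches {G}, so F → G cannot be enforced without a join — not preserved.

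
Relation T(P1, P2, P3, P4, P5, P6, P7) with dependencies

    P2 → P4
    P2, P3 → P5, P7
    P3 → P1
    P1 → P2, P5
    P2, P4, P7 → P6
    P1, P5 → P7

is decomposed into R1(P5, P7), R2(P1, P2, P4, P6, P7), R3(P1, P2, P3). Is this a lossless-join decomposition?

No

Chase test. Columns are P1, P2, P3, P4, P5, P6, P7; row i has aⱼ where attribute j ∈ Ri, else bᵢⱼ.
Initial tableau (one row per fragment):
  row 1: b11 b12 b13 b14 a5 b16 a7
  row 2: a1 a2 b23 a4 b25 a6 a7
  row 3: a1 a2 a3 b34 b35 b36 b37
Rows 2 and 3 agree on P2; apply P2→P4 and equate their P4 entries.
Rows 2 and 3 agree on P1; apply P1→P2, P5 and equate their P2, P5 entries.
Rows 2 and 3 agree on P1, P5; apply P1, P5→P7 and equate their P7 entries.
Rows 2 and 3 agree on P2, P4, P7; apply P2, P4, P7→P6 and equate their P6 entries.
No row becomes fully distinguished — the join is lossy.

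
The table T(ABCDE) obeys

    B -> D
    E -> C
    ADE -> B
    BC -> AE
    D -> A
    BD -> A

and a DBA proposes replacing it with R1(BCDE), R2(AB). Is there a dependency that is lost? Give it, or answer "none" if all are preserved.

D -> A

Check D → A: no single fragment contains all of {AD}, and the restricted closure of {D} across the fragments never reaches {A}.
B → D is preserved.
E → C is preserved.
ADE → B is preserved.
BC → AE is preserved.
BD → A is preserved.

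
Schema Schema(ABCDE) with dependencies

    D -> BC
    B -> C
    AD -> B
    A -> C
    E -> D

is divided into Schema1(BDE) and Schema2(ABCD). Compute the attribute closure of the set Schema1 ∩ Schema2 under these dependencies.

Schema1 ∩ Schema2 = {BD}.
D → BC applies, adding C
Closure: {BCD}.

BCD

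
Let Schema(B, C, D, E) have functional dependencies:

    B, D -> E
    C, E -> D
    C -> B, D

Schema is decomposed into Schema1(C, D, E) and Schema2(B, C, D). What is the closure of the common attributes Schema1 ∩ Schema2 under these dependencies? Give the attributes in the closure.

Schema1 ∩ Schema2 = {C, D}.
C → B, D applies, adding B
B, D → E applies, adding E
Closure: {B, C, D, E}.

B, C, D, E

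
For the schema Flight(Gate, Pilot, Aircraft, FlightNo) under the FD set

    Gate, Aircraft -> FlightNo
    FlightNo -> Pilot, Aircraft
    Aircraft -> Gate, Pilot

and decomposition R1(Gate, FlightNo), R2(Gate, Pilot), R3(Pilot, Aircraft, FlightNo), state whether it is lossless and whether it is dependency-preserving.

lossless and dependency-preserving

Lossless test (chase): Rows 1 and 3 agree on FlightNo; apply FlightNo→Pilot, Aircraft and equate their Pilot, Aircraft entries. Rows 1 and 3 agree on Aircraft; apply Aircraft→Gate, Pilot and equate their Gate, Pilot entries. Row 1 is now all distinguished symbols — the join is lossless.
Dependency preservation: Gate, Aircraft → FlightNo; Aircraft → Gate, Pilot are not contained in any single fragment, but the restricted closure of each left-hand side across the fragments still reaches the right-hand side; the remaining FDs each lie inside some fragment. All dependencies are preserved.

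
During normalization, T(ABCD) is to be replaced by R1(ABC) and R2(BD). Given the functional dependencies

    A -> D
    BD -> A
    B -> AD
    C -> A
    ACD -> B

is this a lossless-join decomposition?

Common attributes: R1 ∩ R2 = {B}.
Closure of {B}: B → AD applies, adding AD. So (B)⁺ = {ABD}.
This closure contains every attribute of R2, so R1 ∩ R2 → R2. The join is lossless.

Yes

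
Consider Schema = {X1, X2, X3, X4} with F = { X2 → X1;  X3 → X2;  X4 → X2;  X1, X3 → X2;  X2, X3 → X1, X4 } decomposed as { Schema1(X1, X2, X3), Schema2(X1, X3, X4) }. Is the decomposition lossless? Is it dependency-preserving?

Lossless test: (X1, X3)⁺ = {X1, X2, X3, X4}, which contains all of one fragment — lossless.
Dependency preservation: the restricted closure of {X4} across the fragments never reaches {X2}, so X4 → X2 cannot be enforced without a join — not preserved.

lossless but not dependency-preserving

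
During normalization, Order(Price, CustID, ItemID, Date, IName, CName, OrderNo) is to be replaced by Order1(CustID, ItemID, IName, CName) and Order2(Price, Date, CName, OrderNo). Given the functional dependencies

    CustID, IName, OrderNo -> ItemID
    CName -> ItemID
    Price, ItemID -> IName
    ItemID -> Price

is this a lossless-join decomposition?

Common attributes: Order1 ∩ Order2 = {CName}.
Closure of {CName}: CName → ItemID applies, adding ItemID; ItemID → Price applies, adding Price; Price, ItemID → IName applies, adding IName. So (CName)⁺ = {Price, ItemID, IName, CName}.
The closure contains neither all of Order1 = {CustID, ItemID, IName, CName} nor all of Order2 = {Price, Date, CName, OrderNo}, so the common attributes are not a superkey of either fragment. The join is lossy.

No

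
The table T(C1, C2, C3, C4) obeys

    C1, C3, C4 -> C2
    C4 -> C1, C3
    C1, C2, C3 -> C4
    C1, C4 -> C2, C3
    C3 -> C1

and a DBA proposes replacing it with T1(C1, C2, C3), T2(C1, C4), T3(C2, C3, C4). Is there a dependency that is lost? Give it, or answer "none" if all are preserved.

none

C1, C3, C4 → C2: restricted closure across fragments reaches C2.
C4 → C1, C3: restricted closure across fragments reaches C1, C3.
C1, C2, C3 → C4: restricted closure across fragments reaches C4.
C1, C4 → C2, C3: restricted closure across fragments reaches C2, C3.
C3 → C1 lies within T1.
Every dependency is enforceable on the fragments, so the decomposition is dependency-preserving.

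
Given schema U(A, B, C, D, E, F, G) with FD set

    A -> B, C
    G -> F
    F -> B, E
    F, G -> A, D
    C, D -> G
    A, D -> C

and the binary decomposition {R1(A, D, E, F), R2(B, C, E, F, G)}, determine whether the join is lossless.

No

Common attributes: R1 ∩ R2 = {E, F}.
Closure of {E, F}: F → B, E applies, adding B. So (E, F)⁺ = {B, E, F}.
The closure contains neither all of R1 = {A, D, E, F} nor all of R2 = {B, C, E, F, G}, so the common attributes are not a superkey of either fragment. The join is lossy.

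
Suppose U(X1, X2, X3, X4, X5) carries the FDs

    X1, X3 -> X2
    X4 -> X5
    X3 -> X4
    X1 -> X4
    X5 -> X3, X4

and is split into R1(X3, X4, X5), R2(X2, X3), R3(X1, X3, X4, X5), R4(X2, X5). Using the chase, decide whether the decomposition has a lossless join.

No

Chase test. Columns are X1, X2, X3, X4, X5; row i has aⱼ where attribute j ∈ Ri, else bᵢⱼ.
Initial tableau (one row per fragment):
  row 1: b11 b12 a3 a4 a5
  row 2: b21 a2 a3 b24 b25
  row 3: a1 b32 a3 a4 a5
  row 4: b41 a2 b43 b44 a5
Rows 1 and 2 agree on X3; apply X3→X4 and equate their X4 entries.
Rows 1 and 4 agree on X5; apply X5→X3, X4 and equate their X3, X4 entries.
Rows 1 and 2 agree on X4; apply X4→X5 and equate their X5 entries.
No row becomes fully distinguished — the join is lossy.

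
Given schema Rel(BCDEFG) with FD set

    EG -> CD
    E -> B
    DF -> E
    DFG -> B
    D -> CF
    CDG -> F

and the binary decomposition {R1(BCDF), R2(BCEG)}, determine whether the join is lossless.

No

Common attributes: R1 ∩ R2 = {BC}.
No dependency enlarges {BC}, so (BC)⁺ = {BC}.
The closure contains neither all of R1 = {BCDF} nor all of R2 = {BCEG}, so the common attributes are not a superkey of either fragment. The join is lossy.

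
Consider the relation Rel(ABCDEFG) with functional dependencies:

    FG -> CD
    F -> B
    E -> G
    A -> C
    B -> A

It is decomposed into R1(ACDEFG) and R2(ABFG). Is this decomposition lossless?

Common attributes: R1 ∩ R2 = {AFG}.
Closure of {AFG}: FG → CD applies, adding CD; F → B applies, adding B. So (AFG)⁺ = {ABCDFG}.
This closure contains every attribute of R2, so R1 ∩ R2 → R2. The join is lossless.

Yes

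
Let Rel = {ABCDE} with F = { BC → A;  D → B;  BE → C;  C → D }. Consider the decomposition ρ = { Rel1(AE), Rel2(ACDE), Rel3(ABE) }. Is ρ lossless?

Chase test. Columns are ABCDE; row i has aⱼ where attribute j ∈ Reli, else bᵢⱼ.
Initial tableau (one row per fragment):
  row 1: a1 b12 b13 b14 a5
  row 2: a1 b22 a3 a4 a5
  row 3: a1 a2 b33 b34 a5
No row becomes fully distinguished — the join is lossy.

No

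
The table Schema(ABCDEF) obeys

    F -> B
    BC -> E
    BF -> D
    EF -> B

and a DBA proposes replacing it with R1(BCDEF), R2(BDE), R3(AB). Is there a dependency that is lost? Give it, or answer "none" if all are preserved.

none

F → B lies within R1.
BC → E lies within R1.
BF → D lies within R1.
EF → B lies within R1.
Every dependency is enforceable on the fragments, so the decomposition is dependency-preserving.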